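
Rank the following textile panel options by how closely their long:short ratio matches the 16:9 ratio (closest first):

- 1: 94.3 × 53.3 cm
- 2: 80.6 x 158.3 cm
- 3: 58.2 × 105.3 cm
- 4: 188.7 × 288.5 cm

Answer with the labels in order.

1, 3, 2, 4

Ratios: 1 = 94.3 / 53.3 ≈ 1.769; 2 = 158.3 / 80.6 ≈ 1.964; 3 = 105.3 / 58.2 ≈ 1.809; 4 = 288.5 / 188.7 ≈ 1.529.
|Δ from 1.778|: 1 0.009; 2 0.186; 3 0.031; 4 0.249.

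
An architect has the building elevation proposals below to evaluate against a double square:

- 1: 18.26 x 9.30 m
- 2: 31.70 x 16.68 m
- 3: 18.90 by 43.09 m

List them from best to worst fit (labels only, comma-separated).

Ratios: 1 = 18.26 / 9.30 ≈ 1.963; 2 = 31.70 / 16.68 ≈ 1.900; 3 = 43.09 / 18.90 ≈ 2.280.
|Δ from 2.000|: 1 0.037; 2 0.100; 3 0.280.

1, 2, 3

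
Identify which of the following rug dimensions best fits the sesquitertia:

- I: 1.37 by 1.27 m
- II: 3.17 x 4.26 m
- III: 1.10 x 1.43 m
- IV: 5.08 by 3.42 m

II

Ratios (long/short): I ≈ 1.079; II ≈ 1.344; III ≈ 1.300; IV ≈ 1.485.
4:3 ≈ 1.333; option II is nearest (Δ 0.011).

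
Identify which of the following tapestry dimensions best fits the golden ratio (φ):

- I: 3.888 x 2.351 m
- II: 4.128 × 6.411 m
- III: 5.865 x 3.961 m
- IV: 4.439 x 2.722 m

IV

Ratios (long/short): I ≈ 1.654; II ≈ 1.553; III ≈ 1.481; IV ≈ 1.631.
golden ratio ≈ 1.618; option IV is nearest (Δ 0.013).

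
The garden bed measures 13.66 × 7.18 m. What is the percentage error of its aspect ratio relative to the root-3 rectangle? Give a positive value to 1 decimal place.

9.8%

Ratio = 13.66 / 7.18 ≈ 1.9025.
Ideal root-3 ≈ 1.7321. |1.9025 − 1.7321| / 1.7321 ≈ 9.84% → 9.8%.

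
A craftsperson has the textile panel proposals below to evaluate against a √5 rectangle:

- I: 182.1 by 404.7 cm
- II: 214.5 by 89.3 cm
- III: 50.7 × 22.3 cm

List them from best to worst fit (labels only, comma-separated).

I, III, II

I: 404.7/182.1 ≈ 2.222 → |2.222 − 2.236| = 0.014
II: 214.5/89.3 ≈ 2.402 → |2.402 − 2.236| = 0.166
III: 50.7/22.3 ≈ 2.274 → |2.274 − 2.236| = 0.038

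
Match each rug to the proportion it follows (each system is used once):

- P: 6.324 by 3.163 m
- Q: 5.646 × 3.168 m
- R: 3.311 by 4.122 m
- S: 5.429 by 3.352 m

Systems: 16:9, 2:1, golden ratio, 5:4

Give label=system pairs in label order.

P=2:1, Q=16:9, R=5:4, S=golden ratio

Ratios: P ≈ 1.999; Q ≈ 1.782; R ≈ 1.245; S ≈ 1.620.
Targets: 16:9 ≈ 1.778; 2:1 ≈ 2.000; golden ratio ≈ 1.618; 5:4 ≈ 1.250.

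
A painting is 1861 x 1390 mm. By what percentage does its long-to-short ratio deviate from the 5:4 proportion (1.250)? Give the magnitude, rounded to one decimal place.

Ratio = 1861 / 1390 ≈ 1.3388.
Ideal 5:4 = 1.2500. |1.3388 − 1.2500| / 1.2500 ≈ 7.10% → 7.1%.

7.1%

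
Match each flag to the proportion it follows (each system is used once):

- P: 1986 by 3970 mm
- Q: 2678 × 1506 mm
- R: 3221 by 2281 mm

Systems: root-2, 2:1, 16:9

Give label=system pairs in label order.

Ratios: P ≈ 1.999; Q ≈ 1.778; R ≈ 1.412.
Targets: root-2 ≈ 1.414; 2:1 ≈ 2.000; 16:9 ≈ 1.778.

P=2:1, Q=16:9, R=root-2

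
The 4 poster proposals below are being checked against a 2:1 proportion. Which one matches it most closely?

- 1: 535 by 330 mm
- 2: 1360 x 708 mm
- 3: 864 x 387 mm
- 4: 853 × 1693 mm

4

Ratios (long/short): 1 ≈ 1.621; 2 ≈ 1.921; 3 ≈ 2.233; 4 ≈ 1.985.
2:1 ≈ 2.000; option 4 is nearest (Δ 0.015).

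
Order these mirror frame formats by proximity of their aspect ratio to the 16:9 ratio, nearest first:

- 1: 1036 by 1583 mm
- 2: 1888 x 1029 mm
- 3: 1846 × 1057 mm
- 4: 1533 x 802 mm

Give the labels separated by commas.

3, 2, 4, 1

1: 1583/1036 ≈ 1.528 → |1.528 − 1.778| = 0.250
2: 1888/1029 ≈ 1.835 → |1.835 − 1.778| = 0.057
3: 1846/1057 ≈ 1.746 → |1.746 − 1.778| = 0.032
4: 1533/802 ≈ 1.911 → |1.911 − 1.778| = 0.133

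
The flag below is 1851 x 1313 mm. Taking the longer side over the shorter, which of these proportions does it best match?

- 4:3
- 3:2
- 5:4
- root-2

root-2

1851/1313 ≈ 1.410. Nearest candidates are root-2 (1.414, off by 0.004) and 4:3 (1.333, off by 0.077).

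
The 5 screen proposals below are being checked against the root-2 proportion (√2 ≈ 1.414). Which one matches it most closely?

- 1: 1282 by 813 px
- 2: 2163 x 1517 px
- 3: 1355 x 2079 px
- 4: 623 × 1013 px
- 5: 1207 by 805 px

Ratios (long/short): 1 ≈ 1.577; 2 ≈ 1.426; 3 ≈ 1.534; 4 ≈ 1.626; 5 ≈ 1.499.
root-2 ≈ 1.414; option 2 is nearest (Δ 0.012).

2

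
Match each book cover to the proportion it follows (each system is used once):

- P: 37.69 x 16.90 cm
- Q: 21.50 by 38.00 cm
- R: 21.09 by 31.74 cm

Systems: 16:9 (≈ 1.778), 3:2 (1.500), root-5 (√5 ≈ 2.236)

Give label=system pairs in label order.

P = 37.69/16.90 ≈ 2.230 → root-5 (2.236)
Q = 38.00/21.50 ≈ 1.767 → 16:9 (1.778)
R = 31.74/21.09 ≈ 1.505 → 3:2 (1.500)

P=root-5, Q=16:9, R=3:2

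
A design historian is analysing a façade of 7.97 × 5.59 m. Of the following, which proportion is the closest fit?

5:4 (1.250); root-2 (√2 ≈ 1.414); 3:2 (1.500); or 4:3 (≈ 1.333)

7.97/5.59 ≈ 1.426. Nearest candidates are root-2 (1.414, off by 0.012) and 3:2 (1.500, off by 0.074).

root-2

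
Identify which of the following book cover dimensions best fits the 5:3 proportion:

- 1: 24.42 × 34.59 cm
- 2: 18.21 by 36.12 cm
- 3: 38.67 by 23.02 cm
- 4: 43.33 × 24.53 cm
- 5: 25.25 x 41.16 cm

Ratios (long/short): 1 ≈ 1.416; 2 ≈ 1.984; 3 ≈ 1.680; 4 ≈ 1.766; 5 ≈ 1.630.
5:3 ≈ 1.667; option 3 is nearest (Δ 0.013).

3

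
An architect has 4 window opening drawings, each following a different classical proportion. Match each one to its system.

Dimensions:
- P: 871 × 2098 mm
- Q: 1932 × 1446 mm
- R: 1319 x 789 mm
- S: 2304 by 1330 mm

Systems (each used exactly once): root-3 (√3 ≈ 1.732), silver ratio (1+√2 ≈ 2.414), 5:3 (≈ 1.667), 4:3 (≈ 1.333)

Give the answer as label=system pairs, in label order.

P = 2098/871 ≈ 2.409 → silver ratio (2.414)
Q = 1932/1446 ≈ 1.336 → 4:3 (1.333)
R = 1319/789 ≈ 1.672 → 5:3 (1.667)
S = 2304/1330 ≈ 1.732 → root-3 (1.732)

P=silver ratio, Q=4:3, R=5:3, S=root-3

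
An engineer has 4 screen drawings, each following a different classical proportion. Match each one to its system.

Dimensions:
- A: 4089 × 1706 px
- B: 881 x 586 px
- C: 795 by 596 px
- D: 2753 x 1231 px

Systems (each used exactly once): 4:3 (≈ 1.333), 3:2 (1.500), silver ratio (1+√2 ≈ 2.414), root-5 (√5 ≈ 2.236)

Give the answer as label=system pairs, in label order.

A=silver ratio, B=3:2, C=4:3, D=root-5

Ratios: A ≈ 2.397; B ≈ 1.503; C ≈ 1.334; D ≈ 2.236.
Targets: 4:3 ≈ 1.333; 3:2 ≈ 1.500; silver ratio ≈ 2.414; root-5 ≈ 2.236.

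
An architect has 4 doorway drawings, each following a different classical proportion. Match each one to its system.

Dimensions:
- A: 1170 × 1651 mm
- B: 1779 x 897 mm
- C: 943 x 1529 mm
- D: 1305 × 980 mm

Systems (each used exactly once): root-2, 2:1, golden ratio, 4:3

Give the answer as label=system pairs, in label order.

A=root-2, B=2:1, C=golden ratio, D=4:3

Ratios: A ≈ 1.411; B ≈ 1.983; C ≈ 1.621; D ≈ 1.332.
Targets: root-2 ≈ 1.414; 2:1 ≈ 2.000; golden ratio ≈ 1.618; 4:3 ≈ 1.333.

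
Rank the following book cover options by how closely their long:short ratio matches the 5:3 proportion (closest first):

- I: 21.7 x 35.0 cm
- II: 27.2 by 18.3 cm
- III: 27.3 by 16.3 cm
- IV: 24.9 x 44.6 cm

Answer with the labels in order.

III, I, IV, II

I: 35.0/21.7 ≈ 1.613 → |1.613 − 1.667| = 0.054
II: 27.2/18.3 ≈ 1.486 → |1.486 − 1.667| = 0.181
III: 27.3/16.3 ≈ 1.675 → |1.675 − 1.667| = 0.008
IV: 44.6/24.9 ≈ 1.791 → |1.791 − 1.667| = 0.124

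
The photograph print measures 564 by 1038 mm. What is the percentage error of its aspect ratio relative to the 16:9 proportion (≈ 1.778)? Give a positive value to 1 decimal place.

3.5%

Ratio = 1038 / 564 ≈ 1.8404.
Ideal 16:9 ≈ 1.7778. |1.8404 − 1.7778| / 1.7778 ≈ 3.52% → 3.5%.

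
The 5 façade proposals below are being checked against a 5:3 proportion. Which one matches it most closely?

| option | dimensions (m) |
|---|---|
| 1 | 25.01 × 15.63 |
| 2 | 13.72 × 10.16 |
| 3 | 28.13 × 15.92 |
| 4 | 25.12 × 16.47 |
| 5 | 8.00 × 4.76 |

Target 5:3 ≈ 1.667.
1: 1.600 (Δ0.067)  2: 1.350 (Δ0.317)  3: 1.767 (Δ0.100)  4: 1.525 (Δ0.142)  5: 1.681 (Δ0.014)

5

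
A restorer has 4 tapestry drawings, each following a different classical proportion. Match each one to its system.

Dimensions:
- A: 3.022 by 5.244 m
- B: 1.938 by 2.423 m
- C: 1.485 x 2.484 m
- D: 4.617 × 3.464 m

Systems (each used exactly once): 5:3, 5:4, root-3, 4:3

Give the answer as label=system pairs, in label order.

Ratios: A ≈ 1.735; B ≈ 1.250; C ≈ 1.673; D ≈ 1.333.
Targets: 5:3 ≈ 1.667; 5:4 ≈ 1.250; root-3 ≈ 1.732; 4:3 ≈ 1.333.

A=root-3, B=5:4, C=5:3, D=4:3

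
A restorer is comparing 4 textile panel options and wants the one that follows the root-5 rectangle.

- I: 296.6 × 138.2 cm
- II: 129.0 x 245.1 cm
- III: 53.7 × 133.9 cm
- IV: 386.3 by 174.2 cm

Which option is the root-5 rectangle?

Target root-5 ≈ 2.236.
I: 2.146 (Δ0.090)  II: 1.900 (Δ0.336)  III: 2.493 (Δ0.257)  IV: 2.218 (Δ0.018)

IV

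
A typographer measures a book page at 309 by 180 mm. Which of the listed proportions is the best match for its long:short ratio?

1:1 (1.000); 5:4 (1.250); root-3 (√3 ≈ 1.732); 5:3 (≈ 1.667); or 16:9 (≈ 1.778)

root-3

309/180 ≈ 1.717. Nearest candidates are root-3 (1.732, off by 0.015) and 5:3 (1.667, off by 0.050).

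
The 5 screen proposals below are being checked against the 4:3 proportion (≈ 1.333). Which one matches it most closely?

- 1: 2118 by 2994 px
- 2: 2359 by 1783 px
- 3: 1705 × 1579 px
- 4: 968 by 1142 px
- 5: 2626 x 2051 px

Ratios (long/short): 1 ≈ 1.414; 2 ≈ 1.323; 3 ≈ 1.080; 4 ≈ 1.180; 5 ≈ 1.280.
4:3 ≈ 1.333; option 2 is nearest (Δ 0.010).

2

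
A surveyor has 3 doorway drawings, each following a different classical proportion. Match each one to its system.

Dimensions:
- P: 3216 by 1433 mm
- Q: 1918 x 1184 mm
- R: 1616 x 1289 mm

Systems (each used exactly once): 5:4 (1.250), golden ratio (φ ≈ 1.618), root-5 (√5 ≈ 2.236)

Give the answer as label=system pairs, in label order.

P=root-5, Q=golden ratio, R=5:4

P = 3216/1433 ≈ 2.244 → root-5 (2.236)
Q = 1918/1184 ≈ 1.620 → golden ratio (1.618)
R = 1616/1289 ≈ 1.254 → 5:4 (1.250)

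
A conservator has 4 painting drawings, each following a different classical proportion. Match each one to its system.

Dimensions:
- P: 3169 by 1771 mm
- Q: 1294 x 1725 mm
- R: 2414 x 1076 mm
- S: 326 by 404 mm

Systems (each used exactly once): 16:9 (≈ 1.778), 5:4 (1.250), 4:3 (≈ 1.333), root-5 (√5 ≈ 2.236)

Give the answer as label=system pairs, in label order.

Ratios: P ≈ 1.789; Q ≈ 1.333; R ≈ 2.243; S ≈ 1.239.
Targets: 16:9 ≈ 1.778; 5:4 ≈ 1.250; 4:3 ≈ 1.333; root-5 ≈ 2.236.

P=16:9, Q=4:3, R=root-5, S=5:4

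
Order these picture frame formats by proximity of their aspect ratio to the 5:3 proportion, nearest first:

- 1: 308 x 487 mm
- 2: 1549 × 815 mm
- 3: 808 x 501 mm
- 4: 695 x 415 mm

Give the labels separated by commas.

1: 487/308 ≈ 1.581 → |1.581 − 1.667| = 0.086
2: 1549/815 ≈ 1.901 → |1.901 − 1.667| = 0.234
3: 808/501 ≈ 1.613 → |1.613 − 1.667| = 0.054
4: 695/415 ≈ 1.675 → |1.675 − 1.667| = 0.008

4, 3, 1, 2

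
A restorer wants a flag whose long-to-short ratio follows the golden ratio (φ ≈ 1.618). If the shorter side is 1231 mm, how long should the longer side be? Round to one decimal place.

1991.8 mm

golden ratio ≈ 1.61803.
Longer side = 1231 × 1.61803 ≈ 1991.795 → 1991.8 mm.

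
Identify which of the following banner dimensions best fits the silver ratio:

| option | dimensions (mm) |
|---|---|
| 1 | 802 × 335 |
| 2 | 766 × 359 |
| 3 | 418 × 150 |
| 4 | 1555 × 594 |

1

Target silver ratio ≈ 2.414.
1: 2.394 (Δ0.020)  2: 2.134 (Δ0.280)  3: 2.787 (Δ0.373)  4: 2.618 (Δ0.204)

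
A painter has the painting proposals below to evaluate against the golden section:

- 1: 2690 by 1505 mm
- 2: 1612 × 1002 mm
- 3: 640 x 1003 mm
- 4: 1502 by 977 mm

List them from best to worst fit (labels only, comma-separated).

Ratios: 1 = 2690 / 1505 ≈ 1.787; 2 = 1612 / 1002 ≈ 1.609; 3 = 1003 / 640 ≈ 1.567; 4 = 1502 / 977 ≈ 1.537.
|Δ from 1.618|: 1 0.169; 2 0.009; 3 0.051; 4 0.081.

2, 3, 4, 1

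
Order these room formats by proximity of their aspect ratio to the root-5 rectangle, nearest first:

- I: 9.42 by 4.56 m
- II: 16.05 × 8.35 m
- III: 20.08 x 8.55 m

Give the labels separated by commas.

III, I, II

I: 9.42/4.56 ≈ 2.066 → |2.066 − 2.236| = 0.170
II: 16.05/8.35 ≈ 1.922 → |1.922 − 2.236| = 0.314
III: 20.08/8.55 ≈ 2.349 → |2.349 − 2.236| = 0.113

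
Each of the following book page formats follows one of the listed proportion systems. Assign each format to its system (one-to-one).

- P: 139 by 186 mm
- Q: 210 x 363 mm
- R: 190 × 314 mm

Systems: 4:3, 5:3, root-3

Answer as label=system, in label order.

P=4:3, Q=root-3, R=5:3

Ratios: P ≈ 1.338; Q ≈ 1.729; R ≈ 1.653.
Targets: 4:3 ≈ 1.333; 5:3 ≈ 1.667; root-3 ≈ 1.732.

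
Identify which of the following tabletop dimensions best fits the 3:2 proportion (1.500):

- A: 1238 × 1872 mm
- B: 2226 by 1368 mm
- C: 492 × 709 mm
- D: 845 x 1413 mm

Ratios (long/short): A ≈ 1.512; B ≈ 1.627; C ≈ 1.441; D ≈ 1.672.
3:2 ≈ 1.500; option A is nearest (Δ 0.012).

A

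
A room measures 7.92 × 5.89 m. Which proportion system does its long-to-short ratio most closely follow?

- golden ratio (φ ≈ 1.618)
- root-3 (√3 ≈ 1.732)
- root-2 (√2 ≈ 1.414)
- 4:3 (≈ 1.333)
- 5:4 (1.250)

7.92/5.89 ≈ 1.345. Nearest candidates are 4:3 (1.333, off by 0.012) and root-2 (1.414, off by 0.069).

4:3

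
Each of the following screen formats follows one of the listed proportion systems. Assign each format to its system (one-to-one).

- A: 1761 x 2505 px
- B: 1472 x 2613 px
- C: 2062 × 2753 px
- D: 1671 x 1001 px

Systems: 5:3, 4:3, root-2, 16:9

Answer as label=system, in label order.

A=root-2, B=16:9, C=4:3, D=5:3

A = 2505/1761 ≈ 1.422 → root-2 (1.414)
B = 2613/1472 ≈ 1.775 → 16:9 (1.778)
C = 2753/2062 ≈ 1.335 → 4:3 (1.333)
D = 1671/1001 ≈ 1.669 → 5:3 (1.667)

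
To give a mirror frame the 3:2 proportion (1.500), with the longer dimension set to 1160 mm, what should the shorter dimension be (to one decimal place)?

773.3 mm

3:2 = 1.50000.
Shorter side = 1160 ÷ 1.50000 ≈ 773.333 → 773.3 mm.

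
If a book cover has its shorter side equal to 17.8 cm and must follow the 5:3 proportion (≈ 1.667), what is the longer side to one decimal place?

5:3 ≈ 1.66667.
Longer side = 17.8 × 1.66667 ≈ 29.667 → 29.7 cm.

29.7 cm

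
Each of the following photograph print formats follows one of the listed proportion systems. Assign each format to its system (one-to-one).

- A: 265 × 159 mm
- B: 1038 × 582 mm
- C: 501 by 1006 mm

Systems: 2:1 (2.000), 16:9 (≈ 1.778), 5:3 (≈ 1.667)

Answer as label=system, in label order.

A=5:3, B=16:9, C=2:1

Ratios: A ≈ 1.667; B ≈ 1.784; C ≈ 2.008.
Targets: 2:1 ≈ 2.000; 16:9 ≈ 1.778; 5:3 ≈ 1.667.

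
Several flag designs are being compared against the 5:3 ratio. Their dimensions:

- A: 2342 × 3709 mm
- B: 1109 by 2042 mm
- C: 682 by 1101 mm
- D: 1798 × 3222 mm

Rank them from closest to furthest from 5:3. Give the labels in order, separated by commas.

C, A, D, B

A: 3709/2342 ≈ 1.584 → |1.584 − 1.667| = 0.083
B: 2042/1109 ≈ 1.841 → |1.841 − 1.667| = 0.174
C: 1101/682 ≈ 1.614 → |1.614 − 1.667| = 0.053
D: 3222/1798 ≈ 1.792 → |1.792 − 1.667| = 0.125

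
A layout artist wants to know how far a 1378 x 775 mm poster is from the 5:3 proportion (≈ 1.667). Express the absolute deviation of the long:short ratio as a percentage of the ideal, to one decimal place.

Ratio = 1378 / 775 ≈ 1.7781.
Ideal 5:3 ≈ 1.6667. |1.7781 − 1.6667| / 1.6667 ≈ 6.68% → 6.7%.

6.7%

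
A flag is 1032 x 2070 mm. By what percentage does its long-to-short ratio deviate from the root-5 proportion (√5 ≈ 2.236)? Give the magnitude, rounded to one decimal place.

10.3%

Ratio = 2070 / 1032 ≈ 2.0058.
Ideal root-5 ≈ 2.2361. |2.0058 − 2.2361| / 2.2361 ≈ 10.30% → 10.3%.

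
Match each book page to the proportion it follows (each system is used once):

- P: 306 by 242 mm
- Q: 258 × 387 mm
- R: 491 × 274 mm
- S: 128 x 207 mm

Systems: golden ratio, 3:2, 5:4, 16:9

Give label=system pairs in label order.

P=5:4, Q=3:2, R=16:9, S=golden ratio

P = 306/242 ≈ 1.264 → 5:4 (1.250)
Q = 387/258 ≈ 1.500 → 3:2 (1.500)
R = 491/274 ≈ 1.792 → 16:9 (1.778)
S = 207/128 ≈ 1.617 → golden ratio (1.618)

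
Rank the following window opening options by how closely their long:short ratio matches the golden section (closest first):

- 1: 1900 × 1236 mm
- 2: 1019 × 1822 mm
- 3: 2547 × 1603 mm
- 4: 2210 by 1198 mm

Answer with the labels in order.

Ratios: 1 = 1900 / 1236 ≈ 1.537; 2 = 1822 / 1019 ≈ 1.788; 3 = 2547 / 1603 ≈ 1.589; 4 = 2210 / 1198 ≈ 1.845.
|Δ from 1.618|: 1 0.081; 2 0.170; 3 0.029; 4 0.227.

3, 1, 2, 4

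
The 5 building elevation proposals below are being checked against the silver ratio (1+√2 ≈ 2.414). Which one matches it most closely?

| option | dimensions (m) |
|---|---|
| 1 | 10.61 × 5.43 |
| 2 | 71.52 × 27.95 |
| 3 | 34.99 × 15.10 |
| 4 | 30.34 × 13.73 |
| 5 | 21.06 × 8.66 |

Ratios (long/short): 1 ≈ 1.954; 2 ≈ 2.559; 3 ≈ 2.317; 4 ≈ 2.210; 5 ≈ 2.432.
silver ratio ≈ 2.414; option 5 is nearest (Δ 0.018).

5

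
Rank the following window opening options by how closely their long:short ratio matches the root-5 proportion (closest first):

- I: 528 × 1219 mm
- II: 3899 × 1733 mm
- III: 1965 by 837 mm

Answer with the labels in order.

Ratios: I = 1219 / 528 ≈ 2.309; II = 3899 / 1733 ≈ 2.250; III = 1965 / 837 ≈ 2.348.
|Δ from 2.236|: I 0.073; II 0.014; III 0.112.

II, I, III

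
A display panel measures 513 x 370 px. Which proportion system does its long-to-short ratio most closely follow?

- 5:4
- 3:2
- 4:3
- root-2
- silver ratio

root-2

Ratio = 513 / 370 ≈ 1.386.
Distances: 5:4 1.250 (Δ 0.136); 3:2 1.500 (Δ 0.114); 4:3 1.333 (Δ 0.053); root-2 1.414 (Δ 0.028); silver ratio 2.414 (Δ 1.028).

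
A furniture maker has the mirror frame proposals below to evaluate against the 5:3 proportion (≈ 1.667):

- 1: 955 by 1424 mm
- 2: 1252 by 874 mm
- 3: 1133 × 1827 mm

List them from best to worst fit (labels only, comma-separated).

1: 1424/955 ≈ 1.491 → |1.491 − 1.667| = 0.176
2: 1252/874 ≈ 1.432 → |1.432 − 1.667| = 0.235
3: 1827/1133 ≈ 1.613 → |1.613 − 1.667| = 0.054

3, 1, 2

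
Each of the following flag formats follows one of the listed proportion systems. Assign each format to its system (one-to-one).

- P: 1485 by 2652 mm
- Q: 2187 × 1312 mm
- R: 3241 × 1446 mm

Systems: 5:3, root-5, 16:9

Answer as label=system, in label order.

P=16:9, Q=5:3, R=root-5

P = 2652/1485 ≈ 1.786 → 16:9 (1.778)
Q = 2187/1312 ≈ 1.667 → 5:3 (1.667)
R = 3241/1446 ≈ 2.241 → root-5 (2.236)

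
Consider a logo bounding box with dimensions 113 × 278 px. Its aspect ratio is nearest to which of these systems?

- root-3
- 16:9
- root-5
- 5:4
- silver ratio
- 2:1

278/113 ≈ 2.460. Nearest candidates are silver ratio (2.414, off by 0.046) and root-5 (2.236, off by 0.224).

silver ratio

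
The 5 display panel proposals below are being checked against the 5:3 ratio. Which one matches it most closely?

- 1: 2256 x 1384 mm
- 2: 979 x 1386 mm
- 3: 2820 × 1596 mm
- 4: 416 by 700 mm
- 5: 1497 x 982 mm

4

Target 5:3 ≈ 1.667.
1: 1.630 (Δ0.037)  2: 1.416 (Δ0.251)  3: 1.767 (Δ0.100)  4: 1.683 (Δ0.016)  5: 1.524 (Δ0.143)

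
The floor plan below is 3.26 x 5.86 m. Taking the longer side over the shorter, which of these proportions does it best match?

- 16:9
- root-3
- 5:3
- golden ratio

Ratio = 5.86 / 3.26 ≈ 1.798.
Distances: 16:9 1.778 (Δ 0.020); root-3 1.732 (Δ 0.066); 5:3 1.667 (Δ 0.131); golden ratio 1.618 (Δ 0.180).

16:9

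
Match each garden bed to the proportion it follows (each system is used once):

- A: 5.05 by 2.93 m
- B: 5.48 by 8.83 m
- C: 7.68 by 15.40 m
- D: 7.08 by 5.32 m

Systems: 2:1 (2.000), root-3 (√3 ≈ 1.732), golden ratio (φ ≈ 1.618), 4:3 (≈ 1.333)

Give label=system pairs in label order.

A=root-3, B=golden ratio, C=2:1, D=4:3

A = 5.05/2.93 ≈ 1.724 → root-3 (1.732)
B = 8.83/5.48 ≈ 1.611 → golden ratio (1.618)
C = 15.40/7.68 ≈ 2.005 → 2:1 (2.000)
D = 7.08/5.32 ≈ 1.331 → 4:3 (1.333)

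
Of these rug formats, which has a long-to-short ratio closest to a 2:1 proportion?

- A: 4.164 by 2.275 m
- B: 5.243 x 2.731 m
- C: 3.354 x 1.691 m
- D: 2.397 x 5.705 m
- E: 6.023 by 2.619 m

Ratios (long/short): A ≈ 1.830; B ≈ 1.920; C ≈ 1.983; D ≈ 2.380; E ≈ 2.300.
2:1 ≈ 2.000; option C is nearest (Δ 0.017).

C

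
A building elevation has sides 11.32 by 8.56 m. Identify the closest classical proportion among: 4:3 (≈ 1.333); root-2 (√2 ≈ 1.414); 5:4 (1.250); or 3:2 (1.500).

4:3

Ratio = 11.32 / 8.56 ≈ 1.322.
Distances: 4:3 1.333 (Δ 0.011); root-2 1.414 (Δ 0.092); 5:4 1.250 (Δ 0.072); 3:2 1.500 (Δ 0.178).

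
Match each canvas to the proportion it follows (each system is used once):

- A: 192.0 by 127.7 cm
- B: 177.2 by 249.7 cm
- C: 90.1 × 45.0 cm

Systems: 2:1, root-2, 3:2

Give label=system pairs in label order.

A = 192.0/127.7 ≈ 1.504 → 3:2 (1.500)
B = 249.7/177.2 ≈ 1.409 → root-2 (1.414)
C = 90.1/45.0 ≈ 2.002 → 2:1 (2.000)

A=3:2, B=root-2, C=2:1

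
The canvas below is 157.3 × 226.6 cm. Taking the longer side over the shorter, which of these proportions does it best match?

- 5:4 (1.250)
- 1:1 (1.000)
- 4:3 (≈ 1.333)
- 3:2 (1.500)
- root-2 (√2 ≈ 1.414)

root-2

Ratio = 226.6 / 157.3 ≈ 1.441.
Distances: 5:4 1.250 (Δ 0.191); 1:1 1.000 (Δ 0.441); 4:3 1.333 (Δ 0.108); 3:2 1.500 (Δ 0.059); root-2 1.414 (Δ 0.027).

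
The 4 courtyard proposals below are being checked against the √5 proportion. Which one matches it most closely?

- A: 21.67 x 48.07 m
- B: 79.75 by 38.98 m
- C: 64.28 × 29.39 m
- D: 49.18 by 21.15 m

Ratios (long/short): A ≈ 2.218; B ≈ 2.046; C ≈ 2.187; D ≈ 2.325.
root-5 ≈ 2.236; option A is nearest (Δ 0.018).

A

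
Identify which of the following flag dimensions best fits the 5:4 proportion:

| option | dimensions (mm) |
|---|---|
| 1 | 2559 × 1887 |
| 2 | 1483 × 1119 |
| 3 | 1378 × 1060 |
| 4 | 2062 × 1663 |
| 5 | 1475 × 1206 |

Target 5:4 ≈ 1.250.
1: 1.356 (Δ0.106)  2: 1.325 (Δ0.075)  3: 1.300 (Δ0.050)  4: 1.240 (Δ0.010)  5: 1.223 (Δ0.027)

4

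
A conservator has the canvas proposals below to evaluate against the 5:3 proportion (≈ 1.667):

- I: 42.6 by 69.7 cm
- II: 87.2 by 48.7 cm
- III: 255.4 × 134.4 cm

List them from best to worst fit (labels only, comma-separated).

Ratios: I = 69.7 / 42.6 ≈ 1.636; II = 87.2 / 48.7 ≈ 1.791; III = 255.4 / 134.4 ≈ 1.900.
|Δ from 1.667|: I 0.031; II 0.124; III 0.233.

I, II, III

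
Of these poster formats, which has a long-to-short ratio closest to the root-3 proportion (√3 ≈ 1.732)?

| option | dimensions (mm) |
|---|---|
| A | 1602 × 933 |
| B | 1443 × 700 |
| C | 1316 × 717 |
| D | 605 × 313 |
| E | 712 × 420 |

A

Target root-3 ≈ 1.732.
A: 1.717 (Δ0.015)  B: 2.061 (Δ0.329)  C: 1.835 (Δ0.103)  D: 1.933 (Δ0.201)  E: 1.695 (Δ0.037)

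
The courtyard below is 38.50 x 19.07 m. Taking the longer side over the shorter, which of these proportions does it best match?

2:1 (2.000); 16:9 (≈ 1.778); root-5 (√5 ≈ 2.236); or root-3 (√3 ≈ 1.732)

2:1

Ratio = 38.50 / 19.07 ≈ 2.019.
Distances: 2:1 2.000 (Δ 0.019); 16:9 1.778 (Δ 0.241); root-5 2.236 (Δ 0.217); root-3 1.732 (Δ 0.287).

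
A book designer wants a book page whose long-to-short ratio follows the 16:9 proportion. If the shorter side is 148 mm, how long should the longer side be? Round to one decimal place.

16:9 ≈ 1.77778.
Longer side = 148 × 1.77778 ≈ 263.111 → 263.1 mm.

263.1 mm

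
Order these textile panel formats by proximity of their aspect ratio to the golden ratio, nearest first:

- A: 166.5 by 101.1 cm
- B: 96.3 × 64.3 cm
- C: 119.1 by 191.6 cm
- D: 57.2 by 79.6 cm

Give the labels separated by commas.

A: 166.5/101.1 ≈ 1.647 → |1.647 − 1.618| = 0.029
B: 96.3/64.3 ≈ 1.498 → |1.498 − 1.618| = 0.120
C: 191.6/119.1 ≈ 1.609 → |1.609 − 1.618| = 0.009
D: 79.6/57.2 ≈ 1.392 → |1.392 − 1.618| = 0.226

C, A, B, D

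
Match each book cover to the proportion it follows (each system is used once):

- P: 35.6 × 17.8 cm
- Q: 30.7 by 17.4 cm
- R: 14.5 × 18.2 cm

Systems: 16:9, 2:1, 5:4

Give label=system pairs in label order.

Ratios: P ≈ 2.000; Q ≈ 1.764; R ≈ 1.255.
Targets: 16:9 ≈ 1.778; 2:1 ≈ 2.000; 5:4 ≈ 1.250.

P=2:1, Q=16:9, R=5:4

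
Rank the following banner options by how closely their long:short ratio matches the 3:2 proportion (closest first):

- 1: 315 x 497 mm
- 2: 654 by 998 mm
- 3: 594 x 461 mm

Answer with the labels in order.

Ratios: 1 = 497 / 315 ≈ 1.578; 2 = 998 / 654 ≈ 1.526; 3 = 594 / 461 ≈ 1.289.
|Δ from 1.500|: 1 0.078; 2 0.026; 3 0.211.

2, 1, 3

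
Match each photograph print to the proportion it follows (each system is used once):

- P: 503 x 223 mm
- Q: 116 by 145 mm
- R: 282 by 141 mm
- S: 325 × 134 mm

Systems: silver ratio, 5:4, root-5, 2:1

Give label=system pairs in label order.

P = 503/223 ≈ 2.256 → root-5 (2.236)
Q = 145/116 ≈ 1.250 → 5:4 (1.250)
R = 282/141 ≈ 2.000 → 2:1 (2.000)
S = 325/134 ≈ 2.425 → silver ratio (2.414)

P=root-5, Q=5:4, R=2:1, S=silver ratio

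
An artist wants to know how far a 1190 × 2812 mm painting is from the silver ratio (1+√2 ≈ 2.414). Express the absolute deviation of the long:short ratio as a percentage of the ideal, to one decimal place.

2.1%

Ratio = 2812 / 1190 ≈ 2.3630.
Ideal silver ratio ≈ 2.4142. |2.3630 − 2.4142| / 2.4142 ≈ 2.12% → 2.1%.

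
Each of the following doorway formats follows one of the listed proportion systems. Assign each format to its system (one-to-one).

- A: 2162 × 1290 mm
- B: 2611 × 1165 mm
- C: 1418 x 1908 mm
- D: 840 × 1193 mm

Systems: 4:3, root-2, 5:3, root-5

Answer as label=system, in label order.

Ratios: A ≈ 1.676; B ≈ 2.241; C ≈ 1.346; D ≈ 1.420.
Targets: 4:3 ≈ 1.333; root-2 ≈ 1.414; 5:3 ≈ 1.667; root-5 ≈ 2.236.

A=5:3, B=root-5, C=4:3, D=root-2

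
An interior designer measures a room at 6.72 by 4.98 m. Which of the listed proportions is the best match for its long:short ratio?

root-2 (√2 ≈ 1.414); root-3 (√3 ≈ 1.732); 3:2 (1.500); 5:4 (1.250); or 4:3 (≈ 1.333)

4:3

Ratio = 6.72 / 4.98 ≈ 1.349.
Distances: root-2 1.414 (Δ 0.065); root-3 1.732 (Δ 0.383); 3:2 1.500 (Δ 0.151); 5:4 1.250 (Δ 0.099); 4:3 1.333 (Δ 0.016).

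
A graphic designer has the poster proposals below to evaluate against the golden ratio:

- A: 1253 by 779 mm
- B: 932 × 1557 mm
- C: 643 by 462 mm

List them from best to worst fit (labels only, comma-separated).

A, B, C

Ratios: A = 1253 / 779 ≈ 1.608; B = 1557 / 932 ≈ 1.671; C = 643 / 462 ≈ 1.392.
|Δ from 1.618|: A 0.010; B 0.053; C 0.226.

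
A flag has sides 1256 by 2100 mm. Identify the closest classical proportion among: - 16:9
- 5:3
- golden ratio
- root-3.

5:3

Ratio = 2100 / 1256 ≈ 1.672.
Distances: 16:9 1.778 (Δ 0.106); 5:3 1.667 (Δ 0.005); golden ratio 1.618 (Δ 0.054); root-3 1.732 (Δ 0.060).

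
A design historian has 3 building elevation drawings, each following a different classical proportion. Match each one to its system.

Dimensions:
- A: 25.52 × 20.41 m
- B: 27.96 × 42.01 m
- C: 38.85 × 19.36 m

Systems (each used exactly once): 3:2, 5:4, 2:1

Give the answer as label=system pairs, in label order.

A=5:4, B=3:2, C=2:1

Ratios: A ≈ 1.250; B ≈ 1.503; C ≈ 2.007.
Targets: 3:2 ≈ 1.500; 5:4 ≈ 1.250; 2:1 ≈ 2.000.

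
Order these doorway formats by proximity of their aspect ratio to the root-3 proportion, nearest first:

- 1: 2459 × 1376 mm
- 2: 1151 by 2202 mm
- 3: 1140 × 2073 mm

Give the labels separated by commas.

1, 3, 2

Ratios: 1 = 2459 / 1376 ≈ 1.787; 2 = 2202 / 1151 ≈ 1.913; 3 = 2073 / 1140 ≈ 1.818.
|Δ from 1.732|: 1 0.055; 2 0.181; 3 0.086.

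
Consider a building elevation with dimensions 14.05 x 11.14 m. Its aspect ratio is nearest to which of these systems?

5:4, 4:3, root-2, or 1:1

Ratio = 14.05 / 11.14 ≈ 1.261.
Distances: 5:4 1.250 (Δ 0.011); 4:3 1.333 (Δ 0.072); root-2 1.414 (Δ 0.153); 1:1 1.000 (Δ 0.261).

5:4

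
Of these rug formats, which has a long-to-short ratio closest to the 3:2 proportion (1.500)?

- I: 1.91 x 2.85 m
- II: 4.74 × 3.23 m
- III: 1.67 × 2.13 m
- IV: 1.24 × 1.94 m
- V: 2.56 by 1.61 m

I

Ratios (long/short): I ≈ 1.492; II ≈ 1.467; III ≈ 1.275; IV ≈ 1.565; V ≈ 1.590.
3:2 ≈ 1.500; option I is nearest (Δ 0.008).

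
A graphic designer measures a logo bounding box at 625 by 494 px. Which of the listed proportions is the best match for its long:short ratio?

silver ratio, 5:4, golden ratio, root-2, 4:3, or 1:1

625/494 ≈ 1.265. Nearest candidates are 5:4 (1.250, off by 0.015) and 4:3 (1.333, off by 0.068).

5:4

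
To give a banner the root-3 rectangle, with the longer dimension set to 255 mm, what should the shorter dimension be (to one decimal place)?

root-3 ≈ 1.73205.
Shorter side = 255 ÷ 1.73205 ≈ 147.224 → 147.2 mm.

147.2 mm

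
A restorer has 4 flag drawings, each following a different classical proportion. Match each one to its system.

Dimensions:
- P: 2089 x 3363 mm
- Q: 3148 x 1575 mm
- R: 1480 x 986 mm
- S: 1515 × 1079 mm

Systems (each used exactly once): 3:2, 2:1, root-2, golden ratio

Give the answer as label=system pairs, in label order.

P=golden ratio, Q=2:1, R=3:2, S=root-2

Ratios: P ≈ 1.610; Q ≈ 1.999; R ≈ 1.501; S ≈ 1.404.
Targets: 3:2 ≈ 1.500; 2:1 ≈ 2.000; root-2 ≈ 1.414; golden ratio ≈ 1.618.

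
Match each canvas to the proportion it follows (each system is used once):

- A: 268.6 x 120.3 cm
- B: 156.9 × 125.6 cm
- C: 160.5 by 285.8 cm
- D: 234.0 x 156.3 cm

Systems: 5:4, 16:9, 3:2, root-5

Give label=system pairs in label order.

A=root-5, B=5:4, C=16:9, D=3:2

A = 268.6/120.3 ≈ 2.233 → root-5 (2.236)
B = 156.9/125.6 ≈ 1.249 → 5:4 (1.250)
C = 285.8/160.5 ≈ 1.781 → 16:9 (1.778)
D = 234.0/156.3 ≈ 1.497 → 3:2 (1.500)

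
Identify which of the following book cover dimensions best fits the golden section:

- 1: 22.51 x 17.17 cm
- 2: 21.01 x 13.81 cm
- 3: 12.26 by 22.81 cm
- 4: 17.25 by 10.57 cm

Ratios (long/short): 1 ≈ 1.311; 2 ≈ 1.521; 3 ≈ 1.861; 4 ≈ 1.632.
golden ratio ≈ 1.618; option 4 is nearest (Δ 0.014).

4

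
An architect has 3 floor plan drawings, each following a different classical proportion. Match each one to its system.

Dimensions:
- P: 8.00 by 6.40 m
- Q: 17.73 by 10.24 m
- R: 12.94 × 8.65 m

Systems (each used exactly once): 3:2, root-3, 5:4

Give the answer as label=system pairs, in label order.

Ratios: P ≈ 1.250; Q ≈ 1.731; R ≈ 1.496.
Targets: 3:2 ≈ 1.500; root-3 ≈ 1.732; 5:4 ≈ 1.250.

P=5:4, Q=root-3, R=3:2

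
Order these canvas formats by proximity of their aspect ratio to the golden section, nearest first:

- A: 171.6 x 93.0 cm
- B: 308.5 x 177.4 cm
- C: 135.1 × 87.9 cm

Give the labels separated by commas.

C, B, A

Ratios: A = 171.6 / 93.0 ≈ 1.845; B = 308.5 / 177.4 ≈ 1.739; C = 135.1 / 87.9 ≈ 1.537.
|Δ from 1.618|: A 0.227; B 0.121; C 0.081.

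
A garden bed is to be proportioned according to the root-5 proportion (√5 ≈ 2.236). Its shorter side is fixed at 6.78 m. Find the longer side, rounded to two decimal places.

root-5 ≈ 2.23607.
Longer side = 6.78 × 2.23607 ≈ 15.1606 → 15.16 m.

15.16 m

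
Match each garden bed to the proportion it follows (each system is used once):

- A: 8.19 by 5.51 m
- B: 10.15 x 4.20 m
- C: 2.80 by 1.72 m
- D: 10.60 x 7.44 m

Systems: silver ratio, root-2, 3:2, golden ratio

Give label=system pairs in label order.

Ratios: A ≈ 1.486; B ≈ 2.417; C ≈ 1.628; D ≈ 1.425.
Targets: silver ratio ≈ 2.414; root-2 ≈ 1.414; 3:2 ≈ 1.500; golden ratio ≈ 1.618.

A=3:2, B=silver ratio, C=golden ratio, D=root-2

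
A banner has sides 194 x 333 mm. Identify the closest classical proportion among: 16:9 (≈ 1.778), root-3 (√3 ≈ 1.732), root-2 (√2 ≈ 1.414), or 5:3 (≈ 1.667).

Ratio = 333 / 194 ≈ 1.716.
Distances: 16:9 1.778 (Δ 0.062); root-3 1.732 (Δ 0.016); root-2 1.414 (Δ 0.302); 5:3 1.667 (Δ 0.049).

root-3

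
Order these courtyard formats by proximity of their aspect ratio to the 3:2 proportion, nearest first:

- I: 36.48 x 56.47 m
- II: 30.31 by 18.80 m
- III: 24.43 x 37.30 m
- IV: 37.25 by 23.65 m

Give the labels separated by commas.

Ratios: I = 56.47 / 36.48 ≈ 1.548; II = 30.31 / 18.80 ≈ 1.612; III = 37.30 / 24.43 ≈ 1.527; IV = 37.25 / 23.65 ≈ 1.575.
|Δ from 1.500|: I 0.048; II 0.112; III 0.027; IV 0.075.

III, I, IV, II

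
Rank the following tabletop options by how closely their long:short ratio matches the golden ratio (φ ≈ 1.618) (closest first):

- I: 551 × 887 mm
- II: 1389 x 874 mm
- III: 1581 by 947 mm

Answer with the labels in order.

I: 887/551 ≈ 1.610 → |1.610 − 1.618| = 0.008
II: 1389/874 ≈ 1.589 → |1.589 − 1.618| = 0.029
III: 1581/947 ≈ 1.669 → |1.669 − 1.618| = 0.051

I, II, III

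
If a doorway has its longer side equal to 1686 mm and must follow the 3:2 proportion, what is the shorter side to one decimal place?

1124.0 mm

3:2 = 1.50000.
Shorter side = 1686 ÷ 1.50000 ≈ 1124.000 → 1124.0 mm.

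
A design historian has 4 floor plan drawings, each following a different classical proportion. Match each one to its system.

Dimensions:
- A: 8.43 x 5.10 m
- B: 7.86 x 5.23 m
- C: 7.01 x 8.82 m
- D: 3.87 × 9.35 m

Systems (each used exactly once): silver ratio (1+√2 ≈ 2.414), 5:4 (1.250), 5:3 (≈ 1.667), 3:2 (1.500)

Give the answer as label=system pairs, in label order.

A=5:3, B=3:2, C=5:4, D=silver ratio

Ratios: A ≈ 1.653; B ≈ 1.503; C ≈ 1.258; D ≈ 2.416.
Targets: silver ratio ≈ 2.414; 5:4 ≈ 1.250; 5:3 ≈ 1.667; 3:2 ≈ 1.500.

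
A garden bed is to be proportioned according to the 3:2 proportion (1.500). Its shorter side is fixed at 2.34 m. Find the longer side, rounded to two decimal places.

3:2 = 1.50000.
Longer side = 2.34 × 1.50000 ≈ 3.5100 → 3.51 m.

3.51 m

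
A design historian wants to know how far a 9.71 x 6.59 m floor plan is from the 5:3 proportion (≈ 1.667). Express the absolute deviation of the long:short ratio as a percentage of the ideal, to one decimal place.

Ratio = 9.71 / 6.59 ≈ 1.4734.
Ideal 5:3 ≈ 1.6667. |1.4734 − 1.6667| / 1.6667 ≈ 11.60% → 11.6%.

11.6%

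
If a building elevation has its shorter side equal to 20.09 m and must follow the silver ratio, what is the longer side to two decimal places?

silver ratio ≈ 2.41421.
Longer side = 20.09 × 2.41421 ≈ 48.5015 → 48.50 m.

48.50 m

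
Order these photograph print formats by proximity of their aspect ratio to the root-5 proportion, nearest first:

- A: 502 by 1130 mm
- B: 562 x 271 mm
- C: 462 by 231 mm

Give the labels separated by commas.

Ratios: A = 1130 / 502 ≈ 2.251; B = 562 / 271 ≈ 2.074; C = 462 / 231 ≈ 2.000.
|Δ from 2.236|: A 0.015; B 0.162; C 0.236.

A, B, C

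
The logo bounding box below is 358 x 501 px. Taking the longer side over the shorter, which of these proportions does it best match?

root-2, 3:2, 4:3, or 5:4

root-2

Ratio = 501 / 358 ≈ 1.399.
Distances: root-2 1.414 (Δ 0.015); 3:2 1.500 (Δ 0.101); 4:3 1.333 (Δ 0.066); 5:4 1.250 (Δ 0.149).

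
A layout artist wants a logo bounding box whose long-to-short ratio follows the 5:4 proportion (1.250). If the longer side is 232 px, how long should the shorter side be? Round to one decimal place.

185.6 px

5:4 = 1.25000.
Shorter side = 232 ÷ 1.25000 ≈ 185.600 → 185.6 px.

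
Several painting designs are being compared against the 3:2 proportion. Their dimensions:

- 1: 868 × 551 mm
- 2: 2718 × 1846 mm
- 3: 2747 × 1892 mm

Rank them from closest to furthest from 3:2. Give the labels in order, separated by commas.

2, 3, 1

1: 868/551 ≈ 1.575 → |1.575 − 1.500| = 0.075
2: 2718/1846 ≈ 1.472 → |1.472 − 1.500| = 0.028
3: 2747/1892 ≈ 1.452 → |1.452 − 1.500| = 0.048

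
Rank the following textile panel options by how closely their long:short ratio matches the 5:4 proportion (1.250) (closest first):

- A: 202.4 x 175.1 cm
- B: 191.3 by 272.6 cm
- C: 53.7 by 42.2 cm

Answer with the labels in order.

Ratios: A = 202.4 / 175.1 ≈ 1.156; B = 272.6 / 191.3 ≈ 1.425; C = 53.7 / 42.2 ≈ 1.273.
|Δ from 1.250|: A 0.094; B 0.175; C 0.023.

C, A, B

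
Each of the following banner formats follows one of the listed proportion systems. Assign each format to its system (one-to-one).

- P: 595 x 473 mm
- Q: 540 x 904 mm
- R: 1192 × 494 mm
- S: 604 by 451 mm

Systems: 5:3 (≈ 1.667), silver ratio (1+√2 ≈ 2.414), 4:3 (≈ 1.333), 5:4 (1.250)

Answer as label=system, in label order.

P = 595/473 ≈ 1.258 → 5:4 (1.250)
Q = 904/540 ≈ 1.674 → 5:3 (1.667)
R = 1192/494 ≈ 2.413 → silver ratio (2.414)
S = 604/451 ≈ 1.339 → 4:3 (1.333)

P=5:4, Q=5:3, R=silver ratio, S=4:3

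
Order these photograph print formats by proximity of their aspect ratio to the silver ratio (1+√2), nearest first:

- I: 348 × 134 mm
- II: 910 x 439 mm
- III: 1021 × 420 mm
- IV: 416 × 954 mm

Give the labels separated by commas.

I: 348/134 ≈ 2.597 → |2.597 − 2.414| = 0.183
II: 910/439 ≈ 2.073 → |2.073 − 2.414| = 0.341
III: 1021/420 ≈ 2.431 → |2.431 − 2.414| = 0.017
IV: 954/416 ≈ 2.293 → |2.293 − 2.414| = 0.121

III, IV, I, II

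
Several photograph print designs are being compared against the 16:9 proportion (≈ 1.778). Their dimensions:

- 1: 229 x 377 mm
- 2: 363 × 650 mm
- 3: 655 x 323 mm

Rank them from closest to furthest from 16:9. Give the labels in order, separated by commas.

2, 1, 3

Ratios: 1 = 377 / 229 ≈ 1.646; 2 = 650 / 363 ≈ 1.791; 3 = 655 / 323 ≈ 2.028.
|Δ from 1.778|: 1 0.132; 2 0.013; 3 0.250.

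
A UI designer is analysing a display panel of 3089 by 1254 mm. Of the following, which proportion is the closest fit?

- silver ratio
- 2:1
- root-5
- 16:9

silver ratio

3089/1254 ≈ 2.463. Nearest candidates are silver ratio (2.414, off by 0.049) and root-5 (2.236, off by 0.227).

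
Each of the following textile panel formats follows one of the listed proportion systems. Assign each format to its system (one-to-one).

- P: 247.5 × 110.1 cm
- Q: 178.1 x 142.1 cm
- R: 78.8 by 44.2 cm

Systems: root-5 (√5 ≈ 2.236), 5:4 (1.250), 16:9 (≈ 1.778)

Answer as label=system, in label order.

P = 247.5/110.1 ≈ 2.248 → root-5 (2.236)
Q = 178.1/142.1 ≈ 1.253 → 5:4 (1.250)
R = 78.8/44.2 ≈ 1.783 → 16:9 (1.778)

P=root-5, Q=5:4, R=16:9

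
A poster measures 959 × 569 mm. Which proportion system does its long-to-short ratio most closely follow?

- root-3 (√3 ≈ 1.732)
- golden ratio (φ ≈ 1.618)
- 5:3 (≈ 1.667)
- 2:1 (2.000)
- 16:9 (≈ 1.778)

5:3

959/569 ≈ 1.685. Nearest candidates are 5:3 (1.667, off by 0.018) and root-3 (1.732, off by 0.047).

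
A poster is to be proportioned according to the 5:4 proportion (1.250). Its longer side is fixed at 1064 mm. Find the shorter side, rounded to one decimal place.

5:4 = 1.25000.
Shorter side = 1064 ÷ 1.25000 ≈ 851.200 → 851.2 mm.

851.2 mm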